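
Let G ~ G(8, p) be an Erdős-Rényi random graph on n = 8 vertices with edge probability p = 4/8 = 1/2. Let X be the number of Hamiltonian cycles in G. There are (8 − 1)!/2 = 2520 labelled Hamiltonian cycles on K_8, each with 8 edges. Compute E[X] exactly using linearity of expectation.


K_8 has (8 − 1)!/2 = 2520 labelled Hamiltonian cycles.
For each such Hamiltonian cycle H, let X_H = 1 if all 8 edges of H are present in G. Then P[X_H = 1] = p^{8} = (1/2)^{8} = 1/256.
By linearity of expectation: E[X] = Σ_H E[X_H] = 2520 · p^{8} = 2520 · 1/256 = 315/32.
Numerically: E[X] ≈ 9.84.

E[X] = 2520 · (1/2)^{8} = 315/32 ≈ 9.84.


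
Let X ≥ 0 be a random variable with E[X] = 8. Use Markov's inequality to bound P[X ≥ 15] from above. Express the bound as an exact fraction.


μ = E[X] = 8, a = 15.
Markov: P[X ≥ 15] ≤ μ/a = (8)/15 = 8/15.
Numerically: ≈ 0.5333.
(Since a = 15 > μ = 8.0000, the bound 8/15 is < 1 and informative.)

P[X ≥ 15] ≤ 8/15 ≈ 0.5333.


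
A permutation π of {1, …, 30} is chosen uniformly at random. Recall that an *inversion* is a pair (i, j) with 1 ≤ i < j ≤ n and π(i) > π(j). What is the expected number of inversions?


Write X = Σ X_I over the C(30, 2) = 435 pairs i < j, with X_I the indicator of one inversion.
There are 435 indicators.
For each fixed pair i < j, the values π(i) and π(j) are two distinct elements of {1, …, 30} in uniformly random order; by symmetry P[π(i) > π(j)] = 1/2.
By linearity: E[X] = 435 · (1/2) = C(30, 2) · (1/2) = 435/2 = 435/2 ≈ 217.500000.

E[X] = 435/2 = 217.500000.


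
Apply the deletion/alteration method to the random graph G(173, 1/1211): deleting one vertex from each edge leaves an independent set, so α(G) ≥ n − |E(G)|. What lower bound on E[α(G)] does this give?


E[|E(G)|] = C(173, 2)·p = 14878 · (1/1211) = 86/7.
E[α(G)] ≥ n − E[|E(G)|] = 173 − 86/7 = 1125/7.
Numerically: ≈ 160.71429.
(This is only a lower bound; the true E[α(G)] may be larger.)

E[α(G)] ≥ 1125/7 ≈ 160.71429.


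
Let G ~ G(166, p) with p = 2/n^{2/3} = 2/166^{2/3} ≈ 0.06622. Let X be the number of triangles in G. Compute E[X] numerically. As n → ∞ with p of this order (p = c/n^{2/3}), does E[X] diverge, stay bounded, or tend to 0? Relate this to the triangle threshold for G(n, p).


Number of potential triangles: C(166, 3) = 748660.
Each occurs with probability p³ ≈ (0.06622)³ ≈ 2.903179e-04.
By linearity: E[X] = C(166, 3)·p³ ≈ 748660 · 2.903179e-04 ≈ 217.3494.
Since α = 2/3 < 1, p = c/n^{2/3} ≫ 1/n is above the triangle threshold p ~ 1/n. Asymptotically E[X] ~ (c³/6)·n^{3(1−α)} = (2³/6)·n^{1} → ∞; triangles are abundant w.h.p.

E[X] ≈ 217.3494; in regime p = Θ(1/n^{2/3}) E[X] diverges (above the triangle threshold p ~ 1/n).


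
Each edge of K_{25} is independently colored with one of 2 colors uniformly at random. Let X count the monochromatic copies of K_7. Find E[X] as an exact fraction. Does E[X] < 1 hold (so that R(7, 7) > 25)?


E[X] = C(25, 7) · 2^{1 − 21} = 480700 · 2^{−20} = 480700/1048576.
As a reduced fraction: E[X] = 120175/262144 ≈ 0.4584.
Is E[X] < 1? YES.
Since E[X] < 1, there exists a 2-coloring of K_{25} with no monochromatic K_7; hence R(7, 7) > 25.

E[X] = 120175/262144 ≈ 0.4584; E[X] < 1, so R(7, 7) > 25.


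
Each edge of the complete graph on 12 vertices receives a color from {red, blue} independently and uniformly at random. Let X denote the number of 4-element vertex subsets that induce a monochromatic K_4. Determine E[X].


Let X = Σ_S X_S over the C(12, 4) = 495 subsets S of size 4, where X_S = 1 if the K_4 on S is monochromatic.
For a fixed S, the K_4 on S has C(4, 2) = 6 edges. P[all 6 edges red] = (1/2)^6, and likewise for blue, so P[monochromatic] = 2·(1/2)^6 = 2^{1 − 6} = 1/32.
Summing: E[X] = C(12, 4) · 2^{1 − 6} = 495 · 1/32 = 495/32.
Numerically: E[X] ≈ 15.468750.

E[X] = C(12,4)·2^(1−C(4,2)) = 495/32 ≈ 15.468750.


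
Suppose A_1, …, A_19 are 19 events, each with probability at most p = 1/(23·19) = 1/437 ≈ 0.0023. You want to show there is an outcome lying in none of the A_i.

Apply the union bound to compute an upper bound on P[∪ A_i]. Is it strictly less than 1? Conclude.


Union bound: P[∪_{i=1}^{19} A_i] ≤ Σ_i P[A_i] ≤ 19·p = 19·(1/437) = 1/23.
Numerically: 1/23 ≈ 0.0435.
Is 1/23 < 1? YES.
Since P[∪ A_i] ≤ 1/23 < 1, the complement has P[∩ A_i^c] ≥ 1 − 1/23 = 22/23 > 0, so some outcome avoids every A_i.

19·p = 1/23 ≈ 0.0435; existence CERTIFIED by the union bound.


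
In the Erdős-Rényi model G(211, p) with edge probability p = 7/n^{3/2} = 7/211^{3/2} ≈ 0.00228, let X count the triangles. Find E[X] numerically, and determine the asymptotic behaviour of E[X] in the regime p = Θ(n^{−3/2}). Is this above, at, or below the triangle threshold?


Number of potential triangles: C(211, 3) = 1543465.
Each occurs with probability p³ ≈ (0.00228)³ ≈ 1.19131e-08.
By linearity: E[X] = C(211, 3)·p³ ≈ 1543465 · 1.19131e-08 ≈ 0.018.
Since α = 3/2 > 1, p = c/n^{3/2} = o(1/n) is below the triangle threshold p ~ 1/n. Asymptotically E[X] ~ (c³/6)·n^{3(1−α)} = (7³/6)·n^{-1.5} → 0, so by Markov's inequality G has no triangles w.h.p.

E[X] ≈ 0.018; in regime p = Θ(1/n^{3/2}) E[X] tends to 0 (below the triangle threshold p ~ 1/n).


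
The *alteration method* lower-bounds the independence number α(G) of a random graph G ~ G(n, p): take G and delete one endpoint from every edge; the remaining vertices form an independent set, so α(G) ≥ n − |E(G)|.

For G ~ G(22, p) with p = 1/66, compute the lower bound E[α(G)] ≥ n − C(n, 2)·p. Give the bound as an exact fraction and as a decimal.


E[|E(G)|] = C(22, 2)·p = 231 · (1/66) = 7/2.
E[α(G)] ≥ n − E[|E(G)|] = 22 − 7/2 = 37/2.
Numerically: ≈ 18.500000.
(This is only a lower bound; the true E[α(G)] may be larger.)

E[α(G)] ≥ 37/2 ≈ 18.500000.


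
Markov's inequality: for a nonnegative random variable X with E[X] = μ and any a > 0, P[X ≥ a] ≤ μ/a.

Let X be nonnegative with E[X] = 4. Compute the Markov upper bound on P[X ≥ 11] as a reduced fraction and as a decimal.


μ = E[X] = 4, a = 11.
Markov: P[X ≥ 11] ≤ μ/a = (4)/11 = 4/11.
Numerically: ≈ 0.364.
(Since a = 11 > μ = 4.000, the bound 4/11 is < 1 and informative.)

P[X ≥ 11] ≤ 4/11 ≈ 0.364.


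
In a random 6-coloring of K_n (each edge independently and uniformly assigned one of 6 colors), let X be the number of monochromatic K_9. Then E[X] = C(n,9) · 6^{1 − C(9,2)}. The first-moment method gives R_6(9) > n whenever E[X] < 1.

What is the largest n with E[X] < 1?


We need C(n, 9) · 6^{1 − 36} < 1, i.e. C(n, 9) < 6^{36 − 1} = 1719070799748422591028658176.
Check values of n near the boundary:
  n = 4402: C(4402, 9) = 1696419745356657449393393700; 1696419745356657449393393700 < 1719070799748422591028658176? YES
  n = 4403: C(4403, 9) = 1699894433046281918452233150; 1699894433046281918452233150 < 1719070799748422591028658176? YES
  n = 4404: C(4404, 9) = 1703375445537161676647015880; 1703375445537161676647015880 < 1719070799748422591028658176? YES
  n = 4405: C(4405, 9) = 1706862792900636302463627150; 1706862792900636302463627150 < 1719070799748422591028658176? YES
  n = 4406: C(4406, 9) = 1710356485221788389505285700; 1710356485221788389505285700 < 1719070799748422591028658176? YES
  n = 4407: C(4407, 9) = 1713856532599459170657070050; 1713856532599459170657070050 < 1719070799748422591028658176? YES
  n = 4408: C(4408, 9) = 1717362945146264156457459600; 1717362945146264156457459600 < 1719070799748422591028658176? YES
  n = 4409: C(4409, 9) = 1720875732988608787686577131; 1720875732988608787686577131 < 1719070799748422591028658176? NO
  n = 4410: C(4410, 9) = 1724394906266704102180823710; 1724394906266704102180823710 < 1719070799748422591028658176? NO
  n = 4411: C(4411, 9) = 1727920475134582415883601405; 1727920475134582415883601405 < 1719070799748422591028658176? NO
The largest n with C(n, 9) < 1719070799748422591028658176 is n = 4408 (where E[X] = 35778394690547169926197075/35813974994758803979763712 ≈ 0.9990). Hence R_6(9) > 4408, i.e. R_6(9) ≥ 4409.

Largest n = 4408; hence R_6(9) > 4408.


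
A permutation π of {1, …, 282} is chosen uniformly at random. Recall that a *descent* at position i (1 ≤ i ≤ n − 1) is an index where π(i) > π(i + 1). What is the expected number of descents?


Write X = Σ X_I over i = 1, …, 281, with X_I the indicator of one descent.
There are 281 indicators.
For each fixed i, the pair (π(i), π(i+1)) is a uniformly random ordered pair of distinct values from {1, …, 282}; by symmetry P[π(i) > π(i+1)] = 1/2.
By linearity: E[X] = 281 · (1/2) = (282 − 1) · (1/2) = 281/2 ≈ 140.500000.

E[X] = 281/2 = 140.500000.


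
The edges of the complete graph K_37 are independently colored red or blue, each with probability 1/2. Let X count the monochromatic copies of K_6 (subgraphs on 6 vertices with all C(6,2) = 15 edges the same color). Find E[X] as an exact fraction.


Let X = Σ_S X_S over the C(37, 6) = 2324784 subsets S of size 6, where X_S = 1 if the K_6 on S is monochromatic.
For a fixed S, the K_6 on S has C(6, 2) = 15 edges. P[all 15 edges red] = (1/2)^15, and likewise for blue, so P[monochromatic] = 2·(1/2)^15 = 2^{1 − 15} = 1/16384.
Summing: E[X] = C(37, 6) · 2^{1 − 15} = 2324784 · 1/16384 = 145299/1024.
Numerically: E[X] ≈ 141.894.

E[X] = C(37,6)·2^(1−C(6,2)) = 145299/1024 ≈ 141.894.


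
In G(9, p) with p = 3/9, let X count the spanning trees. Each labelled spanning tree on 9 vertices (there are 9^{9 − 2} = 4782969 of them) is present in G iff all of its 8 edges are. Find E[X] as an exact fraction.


K_9 has 9^{9 − 2} = 4782969 labelled spanning trees.
For each such spanning tree H, let X_H = 1 if all 8 edges of H are present in G. Then P[X_H = 1] = p^{8} = (1/3)^{8} = 1/6561.
By linearity of expectation: E[X] = Σ_H E[X_H] = 4782969 · p^{8} = 4782969 · 1/6561 = 729.
Numerically: E[X] ≈ 729.

E[X] = 4782969 · (1/3)^{8} = 729 ≈ 729.


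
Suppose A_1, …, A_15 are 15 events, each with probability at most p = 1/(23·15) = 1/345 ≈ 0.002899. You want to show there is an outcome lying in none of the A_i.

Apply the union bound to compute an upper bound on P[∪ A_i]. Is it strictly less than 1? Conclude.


Union bound: P[∪_{i=1}^{15} A_i] ≤ Σ_i P[A_i] ≤ 15·p = 15·(1/345) = 1/23.
Numerically: 1/23 ≈ 0.043478.
Is 1/23 < 1? YES.
Since P[∪ A_i] ≤ 1/23 < 1, the complement has P[∩ A_i^c] ≥ 1 − 1/23 = 22/23 > 0, so some outcome avoids every A_i.

15·p = 1/23 ≈ 0.043478; existence CERTIFIED by the union bound.


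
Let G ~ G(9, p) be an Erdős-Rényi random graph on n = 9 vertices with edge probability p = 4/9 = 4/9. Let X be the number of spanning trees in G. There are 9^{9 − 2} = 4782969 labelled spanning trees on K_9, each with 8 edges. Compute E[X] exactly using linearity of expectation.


K_9 has 9^{9 − 2} = 4782969 labelled spanning trees.
For each such spanning tree H, let X_H = 1 if all 8 edges of H are present in G. Then P[X_H = 1] = p^{8} = (4/9)^{8} = 65536/43046721.
By linearity of expectation: E[X] = Σ_H E[X_H] = 4782969 · p^{8} = 4782969 · 65536/43046721 = 65536/9.
Numerically: E[X] ≈ 7282.

E[X] = 4782969 · (4/9)^{8} = 65536/9 ≈ 7282.


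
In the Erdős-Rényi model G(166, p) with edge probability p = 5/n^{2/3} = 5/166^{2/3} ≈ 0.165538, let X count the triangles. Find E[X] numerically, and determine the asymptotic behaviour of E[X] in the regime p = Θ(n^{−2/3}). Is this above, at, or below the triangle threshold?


Number of potential triangles: C(166, 3) = 748660.
Each occurs with probability p³ ≈ (0.165538)³ ≈ 4.53621716e-03.
By linearity: E[X] = C(166, 3)·p³ ≈ 748660 · 4.53621716e-03 ≈ 3396.084337.
Since α = 2/3 < 1, p = c/n^{2/3} ≫ 1/n is above the triangle threshold p ~ 1/n. Asymptotically E[X] ~ (c³/6)·n^{3(1−α)} = (5³/6)·n^{1} → ∞; triangles are abundant w.h.p.

E[X] ≈ 3396.084337; in regime p = Θ(1/n^{2/3}) E[X] diverges (above the triangle threshold p ~ 1/n).


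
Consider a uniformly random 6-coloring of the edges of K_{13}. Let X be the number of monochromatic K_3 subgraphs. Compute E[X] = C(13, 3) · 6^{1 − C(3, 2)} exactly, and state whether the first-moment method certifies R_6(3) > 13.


E[X] = C(13, 3) · 6^{1 − 3} = 286 · 6^{−2} = 286/36.
As a reduced fraction: E[X] = 143/18 ≈ 7.94444.
Is E[X] < 1? NO.
Since E[X] ≥ 1, the first-moment bound is inconclusive at n = 13; it does NOT by itself certify R_6(3) > 13.

E[X] = 143/18 ≈ 7.94444; E[X] ≥ 1; first-moment method inconclusive here.


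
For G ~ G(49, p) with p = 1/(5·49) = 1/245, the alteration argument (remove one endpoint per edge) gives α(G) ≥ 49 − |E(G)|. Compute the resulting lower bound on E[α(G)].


E[|E(G)|] = C(49, 2)·p = 1176 · (1/245) = 24/5.
E[α(G)] ≥ n − E[|E(G)|] = 49 − 24/5 = 221/5.
Numerically: ≈ 44.2000.
(This is only a lower bound; the true E[α(G)] may be larger.)

E[α(G)] ≥ 221/5 ≈ 44.2000.


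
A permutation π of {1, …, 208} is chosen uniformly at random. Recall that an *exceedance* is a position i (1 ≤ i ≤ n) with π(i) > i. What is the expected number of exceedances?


Write X = Σ_{i=1}^{208} X_i, where X_i = 1_{π(i) > i}.
For each fixed i, π(i) is uniform over {1, …, 208} (marginal of a uniform permutation), so P[π(i) > i] = (n − i)/n. Summing: Σ_{i=1}^{208} (n − i)/n = (0 + 1 + … + 207)/208 = 208(208 − 1)/(2·208) = (208 − 1)/2.
Hence E[X] = Σ_{i=1}^{208} (208 − i)/208 = 207/2 ≈ 103.5000.

E[X] = 207/2 = 103.5000.


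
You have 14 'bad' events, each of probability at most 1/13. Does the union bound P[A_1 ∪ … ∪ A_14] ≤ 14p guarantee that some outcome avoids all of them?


Union bound: P[∪_{i=1}^{14} A_i] ≤ Σ_i P[A_i] ≤ 14·p = 14·(1/13) = 14/13.
Numerically: 14/13 ≈ 1.076923.
Is 14/13 < 1? NO.
Since the bound 14/13 is ≥ 1, the union bound is uninformative here; it does NOT by itself certify existence.

14·p = 14/13 ≈ 1.076923; existence NOT certified by the union bound.


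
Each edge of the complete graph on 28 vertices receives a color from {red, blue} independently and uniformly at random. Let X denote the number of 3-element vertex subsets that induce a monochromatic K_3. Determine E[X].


Let X = Σ_S X_S over the C(28, 3) = 3276 subsets S of size 3, where X_S = 1 if the K_3 on S is monochromatic.
For a fixed S, the K_3 on S has C(3, 2) = 3 edges. P[all 3 edges red] = (1/2)^3, and likewise for blue, so P[monochromatic] = 2·(1/2)^3 = 2^{1 − 3} = 1/4.
By linearity of expectation: E[X] = C(28, 3) · 2^{1 − 3} = 3276 · 1/4 = 819.
Numerically: E[X] ≈ 819.000.

E[X] = C(28,3)·2^(1−C(3,2)) = 819 ≈ 819.000.


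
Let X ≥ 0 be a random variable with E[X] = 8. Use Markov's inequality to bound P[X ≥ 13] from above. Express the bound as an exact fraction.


μ = E[X] = 8, a = 13.
Markov: P[X ≥ 13] ≤ μ/a = (8)/13 = 8/13.
Numerically: ≈ 0.615.
(Since a = 13 > μ = 8.000, the bound 8/13 is < 1 and informative.)

P[X ≥ 13] ≤ 8/13 ≈ 0.615.


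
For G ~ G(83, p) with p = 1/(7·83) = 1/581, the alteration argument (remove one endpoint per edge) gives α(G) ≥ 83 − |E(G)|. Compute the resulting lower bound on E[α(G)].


E[|E(G)|] = C(83, 2)·p = 3403 · (1/581) = 41/7.
E[α(G)] ≥ n − E[|E(G)|] = 83 − 41/7 = 540/7.
Numerically: ≈ 77.14286.
(This is only a lower bound; the true E[α(G)] may be larger.)

E[α(G)] ≥ 540/7 ≈ 77.14286.


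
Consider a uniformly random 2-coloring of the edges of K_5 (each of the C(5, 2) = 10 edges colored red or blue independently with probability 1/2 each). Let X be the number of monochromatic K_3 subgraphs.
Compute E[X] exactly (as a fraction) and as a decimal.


Let X = Σ_S X_S over the C(5, 3) = 10 subsets S of size 3, where X_S = 1 if the K_3 on S is monochromatic.
For a fixed S, the K_3 on S has C(3, 2) = 3 edges. P[all 3 edges red] = (1/2)^3, and likewise for blue, so P[monochromatic] = 2·(1/2)^3 = 2^{1 − 3} = 1/4.
By linearity: E[X] = C(5, 3) · 2^{1 − 3} = 10 · 1/4 = 5/2.
Numerically: E[X] ≈ 2.500000.

E[X] = C(5,3)·2^(1−C(3,2)) = 5/2 ≈ 2.500000.


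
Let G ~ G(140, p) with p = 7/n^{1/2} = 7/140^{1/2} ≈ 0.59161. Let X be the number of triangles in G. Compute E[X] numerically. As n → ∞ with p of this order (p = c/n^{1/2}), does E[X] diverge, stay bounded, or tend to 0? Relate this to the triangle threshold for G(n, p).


Number of potential triangles: C(140, 3) = 447580.
Each occurs with probability p³ ≈ (0.59161)³ ≈ 2.0706279e-01.
By linearity: E[X] = C(140, 3)·p³ ≈ 447580 · 2.0706279e-01 ≈ 92677.16463.
Since α = 1/2 < 1, p = c/n^{1/2} ≫ 1/n is above the triangle threshold p ~ 1/n. Asymptotically E[X] ~ (c³/6)·n^{3(1−α)} = (7³/6)·n^{1.5} → ∞; triangles are abundant w.h.p.

E[X] ≈ 92677.16463; in regime p = Θ(1/n^{1/2}) E[X] diverges (above the triangle threshold p ~ 1/n).


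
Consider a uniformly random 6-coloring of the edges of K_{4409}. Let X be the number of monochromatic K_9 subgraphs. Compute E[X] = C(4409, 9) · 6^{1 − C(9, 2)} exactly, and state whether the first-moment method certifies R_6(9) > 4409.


E[X] = C(4409, 9) · 6^{1 − 36} = 1720875732988608787686577131 · 6^{−35} = 1720875732988608787686577131/1719070799748422591028658176.
As a reduced fraction: E[X] = 573625244329536262562192377/573023599916140863676219392 ≈ 1.001050.
Is E[X] < 1? NO.
Since E[X] ≥ 1, the first-moment bound is inconclusive at n = 4409; it does NOT by itself certify R_6(9) > 4409.

E[X] = 573625244329536262562192377/573023599916140863676219392 ≈ 1.001050; E[X] ≥ 1; first-moment method inconclusive here.


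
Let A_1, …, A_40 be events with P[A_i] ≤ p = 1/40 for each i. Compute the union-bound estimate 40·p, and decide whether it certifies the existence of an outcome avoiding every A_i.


Union bound: P[∪_{i=1}^{40} A_i] ≤ Σ_i P[A_i] ≤ 40·p = 40·(1/40) = 1.
Numerically: 1 ≈ 1.000000.
Is 1 < 1? NO.
Since the bound 1 is ≥ 1, the union bound is uninformative here; it does NOT by itself certify existence.

40·p = 1 ≈ 1.000000; existence NOT certified by the union bound.


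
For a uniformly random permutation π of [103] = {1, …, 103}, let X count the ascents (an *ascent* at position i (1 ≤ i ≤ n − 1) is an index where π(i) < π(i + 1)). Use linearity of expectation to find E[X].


Write X = Σ X_I over i = 1, …, 102, with X_I the indicator of one ascent.
There are 102 indicators.
For each fixed i, the pair (π(i), π(i+1)) is a uniformly random ordered pair of distinct values from {1, …, 103}; by symmetry P[π(i) < π(i+1)] = 1/2.
By linearity: E[X] = 102 · (1/2) = (103 − 1) · (1/2) = 51 ≈ 51.00000.

E[X] = 51 = 51.00000.


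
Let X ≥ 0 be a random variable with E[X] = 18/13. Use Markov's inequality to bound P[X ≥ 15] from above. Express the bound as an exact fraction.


μ = E[X] = 18/13, a = 15.
Markov: P[X ≥ 15] ≤ μ/a = (18/13)/15 = 6/65.
Numerically: ≈ 0.092308.
(Since a = 15 > μ = 1.384615, the bound 6/65 is < 1 and informative.)

P[X ≥ 15] ≤ 6/65 ≈ 0.092308.


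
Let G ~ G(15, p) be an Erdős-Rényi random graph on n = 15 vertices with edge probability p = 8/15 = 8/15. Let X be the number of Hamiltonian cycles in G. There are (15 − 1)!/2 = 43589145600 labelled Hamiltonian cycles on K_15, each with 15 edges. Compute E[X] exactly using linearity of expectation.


K_15 has (15 − 1)!/2 = 43589145600 labelled Hamiltonian cycles.
For each such Hamiltonian cycle H, let X_H = 1 if all 15 edges of H are present in G. Then P[X_H = 1] = p^{15} = (8/15)^{15} = 35184372088832/437893890380859375.
Summing the indicators: E[X] = Σ_H E[X_H] = 43589145600 · p^{15} = 43589145600 · 35184372088832/437893890380859375 = 252453780711880523776/72081298828125.
Numerically: E[X] ≈ 3.5023e+06.

E[X] = 43589145600 · (8/15)^{15} = 252453780711880523776/72081298828125 ≈ 3.5023e+06.


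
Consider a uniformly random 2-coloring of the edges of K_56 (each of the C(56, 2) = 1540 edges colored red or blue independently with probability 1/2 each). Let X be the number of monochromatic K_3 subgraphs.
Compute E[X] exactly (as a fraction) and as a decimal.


Let X = Σ_S X_S over the C(56, 3) = 27720 subsets S of size 3, where X_S = 1 if the K_3 on S is monochromatic.
For a fixed S, the K_3 on S has C(3, 2) = 3 edges. P[all 3 edges red] = (1/2)^3, and likewise for blue, so P[monochromatic] = 2·(1/2)^3 = 2^{1 − 3} = 1/4.
By linearity: E[X] = C(56, 3) · 2^{1 − 3} = 27720 · 1/4 = 6930.
Numerically: E[X] ≈ 6930.0000.

E[X] = C(56,3)·2^(1−C(3,2)) = 6930 ≈ 6930.0000.


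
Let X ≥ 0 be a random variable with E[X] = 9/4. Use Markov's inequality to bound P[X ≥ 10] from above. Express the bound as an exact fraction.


μ = E[X] = 9/4, a = 10.
Markov: P[X ≥ 10] ≤ μ/a = (9/4)/10 = 9/40.
Numerically: ≈ 0.225000.
(Since a = 10 > μ = 2.250000, the bound 9/40 is < 1 and informative.)

P[X ≥ 10] ≤ 9/40 ≈ 0.225000.


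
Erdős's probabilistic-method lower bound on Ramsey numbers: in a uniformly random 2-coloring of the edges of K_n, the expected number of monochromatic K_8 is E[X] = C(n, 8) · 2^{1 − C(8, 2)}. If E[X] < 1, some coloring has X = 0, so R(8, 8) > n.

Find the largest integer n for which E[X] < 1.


We need C(n, 8) · 2^{1 − 28} < 1, i.e. C(n, 8) < 2^{28 − 1} = 134217728.
Check values of n near the boundary:
  n = 41: C(41, 8) = 95548245; 95548245 < 134217728? YES
  n = 42: C(42, 8) = 118030185; 118030185 < 134217728? YES
  n = 43: C(43, 8) = 145008513; 145008513 < 134217728? NO
The largest n with C(n, 8) < 134217728 is n = 42 (where E[X] = 118030185/134217728 ≈ 0.879). Hence R(8, 8) > 42, i.e. R(8, 8) ≥ 43.

Largest n = 42; hence R(8, 8) > 42.


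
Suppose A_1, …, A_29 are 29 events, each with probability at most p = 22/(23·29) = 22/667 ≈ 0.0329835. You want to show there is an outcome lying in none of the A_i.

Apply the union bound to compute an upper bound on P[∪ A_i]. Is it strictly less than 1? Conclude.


Union bound: P[∪_{i=1}^{29} A_i] ≤ Σ_i P[A_i] ≤ 29·p = 29·(22/667) = 22/23.
Numerically: 22/23 ≈ 0.9565217.
Is 22/23 < 1? YES.
Since P[∪ A_i] ≤ 22/23 < 1, the complement has P[∩ A_i^c] ≥ 1 − 22/23 = 1/23 > 0, so some outcome avoids every A_i.

29·p = 22/23 ≈ 0.9565217; existence CERTIFIED by the union bound.


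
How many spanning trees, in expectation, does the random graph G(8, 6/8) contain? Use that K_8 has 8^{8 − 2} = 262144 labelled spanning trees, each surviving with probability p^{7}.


K_8 has 8^{8 − 2} = 262144 labelled spanning trees.
For each such spanning tree H, let X_H = 1 if all 7 edges of H are present in G. Then P[X_H = 1] = p^{7} = (3/4)^{7} = 2187/16384.
By linearity: E[X] = Σ_H E[X_H] = 262144 · p^{7} = 262144 · 2187/16384 = 34992.
Numerically: E[X] ≈ 34992.

E[X] = 262144 · (3/4)^{7} = 34992 ≈ 34992.


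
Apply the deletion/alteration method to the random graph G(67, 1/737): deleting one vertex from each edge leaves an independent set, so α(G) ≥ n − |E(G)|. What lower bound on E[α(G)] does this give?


E[|E(G)|] = C(67, 2)·p = 2211 · (1/737) = 3.
E[α(G)] ≥ n − E[|E(G)|] = 67 − 3 = 64.
Numerically: ≈ 64.0000.
(This is only a lower bound; the true E[α(G)] may be larger.)

E[α(G)] ≥ 64 ≈ 64.0000.


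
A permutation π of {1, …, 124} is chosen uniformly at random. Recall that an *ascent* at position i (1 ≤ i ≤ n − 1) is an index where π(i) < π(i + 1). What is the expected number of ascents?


Write X = Σ X_I over i = 1, …, 123, with X_I the indicator of one ascent.
There are 123 indicators.
For each fixed i, the pair (π(i), π(i+1)) is a uniformly random ordered pair of distinct values from {1, …, 124}; by symmetry P[π(i) < π(i+1)] = 1/2.
By linearity: E[X] = 123 · (1/2) = (124 − 1) · (1/2) = 123/2 ≈ 61.50000.

E[X] = 123/2 = 61.50000.


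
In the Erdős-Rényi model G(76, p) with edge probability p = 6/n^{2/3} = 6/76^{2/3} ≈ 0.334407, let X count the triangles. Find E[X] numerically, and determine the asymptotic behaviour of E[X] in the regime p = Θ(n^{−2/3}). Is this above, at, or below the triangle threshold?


Number of potential triangles: C(76, 3) = 70300.
Each occurs with probability p³ ≈ (0.334407)³ ≈ 3.73961219e-02.
By linearity: E[X] = C(76, 3)·p³ ≈ 70300 · 3.73961219e-02 ≈ 2628.947368.
Since α = 2/3 < 1, p = c/n^{2/3} ≫ 1/n is above the triangle threshold p ~ 1/n. Asymptotically E[X] ~ (c³/6)·n^{3(1−α)} = (6³/6)·n^{1} → ∞; triangles are abundant w.h.p.

E[X] ≈ 2628.947368; in regime p = Θ(1/n^{2/3}) E[X] diverges (above the triangle threshold p ~ 1/n).


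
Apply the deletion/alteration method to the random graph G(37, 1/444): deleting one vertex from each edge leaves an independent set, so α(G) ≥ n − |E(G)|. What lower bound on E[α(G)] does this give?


E[|E(G)|] = C(37, 2)·p = 666 · (1/444) = 3/2.
E[α(G)] ≥ n − E[|E(G)|] = 37 − 3/2 = 71/2.
Numerically: ≈ 35.50000.
(This is only a lower bound; the true E[α(G)] may be larger.)

E[α(G)] ≥ 71/2 ≈ 35.50000.


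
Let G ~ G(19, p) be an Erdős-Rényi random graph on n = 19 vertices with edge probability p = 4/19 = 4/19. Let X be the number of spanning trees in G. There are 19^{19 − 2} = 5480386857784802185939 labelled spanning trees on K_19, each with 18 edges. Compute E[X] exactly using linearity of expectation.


K_19 has 19^{19 − 2} = 5480386857784802185939 labelled spanning trees.
For each such spanning tree H, let X_H = 1 if all 18 edges of H are present in G. Then P[X_H = 1] = p^{18} = (4/19)^{18} = 68719476736/104127350297911241532841.
By linearity: E[X] = Σ_H E[X_H] = 5480386857784802185939 · p^{18} = 5480386857784802185939 · 68719476736/104127350297911241532841 = 68719476736/19.
Numerically: E[X] ≈ 3.617e+09.

E[X] = 5480386857784802185939 · (4/19)^{18} = 68719476736/19 ≈ 3.617e+09.


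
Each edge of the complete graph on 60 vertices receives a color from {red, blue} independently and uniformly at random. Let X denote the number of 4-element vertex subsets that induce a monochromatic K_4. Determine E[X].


Let X = Σ_S X_S over the C(60, 4) = 487635 subsets S of size 4, where X_S = 1 if the K_4 on S is monochromatic.
For a fixed S, the K_4 on S has C(4, 2) = 6 edges. P[all 6 edges red] = (1/2)^6, and likewise for blue, so P[monochromatic] = 2·(1/2)^6 = 2^{1 − 6} = 1/32.
By linearity: E[X] = C(60, 4) · 2^{1 − 6} = 487635 · 1/32 = 487635/32.
Numerically: E[X] ≈ 15238.594.

E[X] = C(60,4)·2^(1−C(4,2)) = 487635/32 ≈ 15238.594.


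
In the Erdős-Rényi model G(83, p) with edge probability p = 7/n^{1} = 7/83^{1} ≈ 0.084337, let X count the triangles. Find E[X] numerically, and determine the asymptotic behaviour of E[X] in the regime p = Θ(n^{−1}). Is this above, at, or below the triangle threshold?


Number of potential triangles: C(83, 3) = 91881.
Each occurs with probability p³ ≈ (0.084337)³ ≈ 5.9987373e-04.
By linearity: E[X] = C(83, 3)·p³ ≈ 91881 · 5.9987373e-04 ≈ 55.11700.
Here α = 1, so p = 7/n is exactly at the triangle threshold p ~ 1/n. Asymptotically E[X] → c³/6 = 7³/6 = 343/6 ≈ 57.16667, a bounded constant. In this regime the triangle count is asymptotically Poisson(c³/6).

E[X] ≈ 55.11700; in regime p = Θ(1/n^{1}) E[X] stays bounded (at the triangle threshold p ~ 1/n).


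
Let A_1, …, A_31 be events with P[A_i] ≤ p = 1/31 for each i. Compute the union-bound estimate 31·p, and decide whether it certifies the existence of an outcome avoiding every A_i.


Union bound: P[∪_{i=1}^{31} A_i] ≤ Σ_i P[A_i] ≤ 31·p = 31·(1/31) = 1.
Numerically: 1 ≈ 1.000000.
Is 1 < 1? NO.
Since the bound 1 is ≥ 1, the union bound is uninformative here; it does NOT by itself certify existence.

31·p = 1 ≈ 1.000000; existence NOT certified by the union bound.


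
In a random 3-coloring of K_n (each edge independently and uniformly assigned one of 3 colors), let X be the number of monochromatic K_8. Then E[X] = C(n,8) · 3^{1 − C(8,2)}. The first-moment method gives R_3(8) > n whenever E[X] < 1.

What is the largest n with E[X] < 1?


We need C(n, 8) · 3^{1 − 28} < 1, i.e. C(n, 8) < 3^{28 − 1} = 7625597484987.
Check values of n near the boundary:
  n = 155: C(155, 8) = 6876747915675; 6876747915675 < 7625597484987? YES
  n = 156: C(156, 8) = 7248464019225; 7248464019225 < 7625597484987? YES
  n = 157: C(157, 8) = 7637643295425; 7637643295425 < 7625597484987? NO
  n = 158: C(158, 8) = 8044984271181; 8044984271181 < 7625597484987? NO
  n = 159: C(159, 8) = 8471208603429; 8471208603429 < 7625597484987? NO
The largest n with C(n, 8) < 7625597484987 is n = 156 (where E[X] = 805384891025/847288609443 ≈ 0.950544). Hence R_3(8) > 156, i.e. R_3(8) ≥ 157.

Largest n = 156; hence R_3(8) > 156.


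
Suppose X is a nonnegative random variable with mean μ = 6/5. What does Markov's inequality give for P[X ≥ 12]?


μ = E[X] = 6/5, a = 12.
Markov: P[X ≥ 12] ≤ μ/a = (6/5)/12 = 1/10.
Numerically: ≈ 0.100000.
(Since a = 12 > μ = 1.200000, the bound 1/10 is < 1 and informative.)

P[X ≥ 12] ≤ 1/10 ≈ 0.100000.


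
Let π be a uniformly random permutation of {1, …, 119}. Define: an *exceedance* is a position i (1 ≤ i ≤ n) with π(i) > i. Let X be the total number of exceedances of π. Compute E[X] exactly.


Write X = Σ_{i=1}^{119} X_i, where X_i = 1_{π(i) > i}.
For each fixed i, π(i) is uniform over {1, …, 119} (marginal of a uniform permutation), so P[π(i) > i] = (n − i)/n. Summing: Σ_{i=1}^{119} (n − i)/n = (0 + 1 + … + 118)/119 = 119(119 − 1)/(2·119) = (119 − 1)/2.
Hence E[X] = Σ_{i=1}^{119} (119 − i)/119 = 59 ≈ 59.000.

E[X] = 59 = 59.000.


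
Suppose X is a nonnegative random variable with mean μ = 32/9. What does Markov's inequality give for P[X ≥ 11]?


μ = E[X] = 32/9, a = 11.
Markov: P[X ≥ 11] ≤ μ/a = (32/9)/11 = 32/99.
Numerically: ≈ 0.3232.
(Since a = 11 > μ = 3.5556, the bound 32/99 is < 1 and informative.)

P[X ≥ 11] ≤ 32/99 ≈ 0.3232.


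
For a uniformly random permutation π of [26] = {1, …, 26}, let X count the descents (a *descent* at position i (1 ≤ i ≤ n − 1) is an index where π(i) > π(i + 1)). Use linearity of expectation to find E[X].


Write X = Σ X_I over i = 1, …, 25, with X_I the indicator of one descent.
There are 25 indicators.
For each fixed i, the pair (π(i), π(i+1)) is a uniformly random ordered pair of distinct values from {1, …, 26}; by symmetry P[π(i) > π(i+1)] = 1/2.
By linearity: E[X] = 25 · (1/2) = (26 − 1) · (1/2) = 25/2 ≈ 12.50000.

E[X] = 25/2 = 12.50000.


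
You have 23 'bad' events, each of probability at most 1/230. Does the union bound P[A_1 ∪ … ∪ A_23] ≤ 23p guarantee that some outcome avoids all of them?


Union bound: P[∪_{i=1}^{23} A_i] ≤ Σ_i P[A_i] ≤ 23·p = 23·(1/230) = 1/10.
Numerically: 1/10 ≈ 0.10000.
Is 1/10 < 1? YES.
Since P[∪ A_i] ≤ 1/10 < 1, the complement has P[∩ A_i^c] ≥ 1 − 1/10 = 9/10 > 0, so some outcome avoids every A_i.

23·p = 1/10 ≈ 0.10000; existence CERTIFIED by the union bound.


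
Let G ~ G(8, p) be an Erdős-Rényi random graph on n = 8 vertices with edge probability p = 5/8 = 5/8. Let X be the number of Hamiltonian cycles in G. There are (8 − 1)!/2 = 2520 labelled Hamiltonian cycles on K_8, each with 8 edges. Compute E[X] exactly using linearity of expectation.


K_8 has (8 − 1)!/2 = 2520 labelled Hamiltonian cycles.
For each such Hamiltonian cycle H, let X_H = 1 if all 8 edges of H are present in G. Then P[X_H = 1] = p^{8} = (5/8)^{8} = 390625/16777216.
By linearity: E[X] = Σ_H E[X_H] = 2520 · p^{8} = 2520 · 390625/16777216 = 123046875/2097152.
Numerically: E[X] ≈ 58.67.

E[X] = 2520 · (5/8)^{8} = 123046875/2097152 ≈ 58.67.


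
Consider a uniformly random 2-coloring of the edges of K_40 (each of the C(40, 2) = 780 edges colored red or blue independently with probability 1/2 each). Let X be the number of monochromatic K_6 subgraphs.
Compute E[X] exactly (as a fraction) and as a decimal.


Let X = Σ_S X_S over the C(40, 6) = 3838380 subsets S of size 6, where X_S = 1 if the K_6 on S is monochromatic.
For a fixed S, the K_6 on S has C(6, 2) = 15 edges. P[all 15 edges red] = (1/2)^15, and likewise for blue, so P[monochromatic] = 2·(1/2)^15 = 2^{1 − 15} = 1/16384.
Summing: E[X] = C(40, 6) · 2^{1 − 15} = 3838380 · 1/16384 = 959595/4096.
Numerically: E[X] ≈ 234.2761.

E[X] = C(40,6)·2^(1−C(6,2)) = 959595/4096 ≈ 234.2761.


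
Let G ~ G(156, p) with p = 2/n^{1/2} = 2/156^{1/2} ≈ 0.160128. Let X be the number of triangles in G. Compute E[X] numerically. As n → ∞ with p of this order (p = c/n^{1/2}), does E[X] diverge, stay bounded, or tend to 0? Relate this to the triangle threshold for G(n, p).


Number of potential triangles: C(156, 3) = 620620.
Each occurs with probability p³ ≈ (0.160128)³ ≈ 4.10585010e-03.
By linearity: E[X] = C(156, 3)·p³ ≈ 620620 · 4.10585010e-03 ≈ 2548.172688.
Since α = 1/2 < 1, p = c/n^{1/2} ≫ 1/n is above the triangle threshold p ~ 1/n. Asymptotically E[X] ~ (c³/6)·n^{3(1−α)} = (2³/6)·n^{1.5} → ∞; triangles are abundant w.h.p.

E[X] ≈ 2548.172688; in regime p = Θ(1/n^{1/2}) E[X] diverges (above the triangle threshold p ~ 1/n).


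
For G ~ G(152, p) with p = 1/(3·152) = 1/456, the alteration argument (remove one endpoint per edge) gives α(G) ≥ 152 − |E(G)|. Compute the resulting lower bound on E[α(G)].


E[|E(G)|] = C(152, 2)·p = 11476 · (1/456) = 151/6.
E[α(G)] ≥ n − E[|E(G)|] = 152 − 151/6 = 761/6.
Numerically: ≈ 126.8333.
(This is only a lower bound; the true E[α(G)] may be larger.)

E[α(G)] ≥ 761/6 ≈ 126.8333.


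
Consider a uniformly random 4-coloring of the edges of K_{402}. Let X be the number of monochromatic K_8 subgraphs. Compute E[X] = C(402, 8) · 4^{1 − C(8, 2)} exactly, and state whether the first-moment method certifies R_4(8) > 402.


E[X] = C(402, 8) · 4^{1 − 28} = 15770615726749950 · 4^{−27} = 15770615726749950/18014398509481984.
As a reduced fraction: E[X] = 7885307863374975/9007199254740992 ≈ 0.8754450.
Is E[X] < 1? YES.
Since E[X] < 1, there exists a 4-coloring of K_{402} with no monochromatic K_8; hence R_4(8) > 402.

E[X] = 7885307863374975/9007199254740992 ≈ 0.8754450; E[X] < 1, so R_4(8) > 402.


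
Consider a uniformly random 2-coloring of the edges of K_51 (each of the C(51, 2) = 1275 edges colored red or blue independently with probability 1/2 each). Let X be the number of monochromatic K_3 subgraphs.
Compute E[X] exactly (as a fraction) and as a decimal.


Let X = Σ_S X_S over the C(51, 3) = 20825 subsets S of size 3, where X_S = 1 if the K_3 on S is monochromatic.
For a fixed S, the K_3 on S has C(3, 2) = 3 edges. P[all 3 edges red] = (1/2)^3, and likewise for blue, so P[monochromatic] = 2·(1/2)^3 = 2^{1 − 3} = 1/4.
By linearity: E[X] = C(51, 3) · 2^{1 − 3} = 20825 · 1/4 = 20825/4.
Numerically: E[X] ≈ 5206.2500.

E[X] = C(51,3)·2^(1−C(3,2)) = 20825/4 ≈ 5206.2500.


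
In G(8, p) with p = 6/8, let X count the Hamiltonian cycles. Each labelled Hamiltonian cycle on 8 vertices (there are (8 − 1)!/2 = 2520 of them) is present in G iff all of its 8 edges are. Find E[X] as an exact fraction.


K_8 has (8 − 1)!/2 = 2520 labelled Hamiltonian cycles.
For each such Hamiltonian cycle H, let X_H = 1 if all 8 edges of H are present in G. Then P[X_H = 1] = p^{8} = (3/4)^{8} = 6561/65536.
By linearity of expectation: E[X] = Σ_H E[X_H] = 2520 · p^{8} = 2520 · 6561/65536 = 2066715/8192.
Numerically: E[X] ≈ 252.28.

E[X] = 2520 · (3/4)^{8} = 2066715/8192 ≈ 252.28.


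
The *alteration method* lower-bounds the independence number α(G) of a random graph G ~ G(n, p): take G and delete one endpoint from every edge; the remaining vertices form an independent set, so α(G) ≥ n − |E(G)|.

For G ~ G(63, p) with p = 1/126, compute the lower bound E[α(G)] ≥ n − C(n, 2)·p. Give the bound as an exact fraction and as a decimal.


E[|E(G)|] = C(63, 2)·p = 1953 · (1/126) = 31/2.
E[α(G)] ≥ n − E[|E(G)|] = 63 − 31/2 = 95/2.
Numerically: ≈ 47.500000.
(This is only a lower bound; the true E[α(G)] may be larger.)

E[α(G)] ≥ 95/2 ≈ 47.500000.


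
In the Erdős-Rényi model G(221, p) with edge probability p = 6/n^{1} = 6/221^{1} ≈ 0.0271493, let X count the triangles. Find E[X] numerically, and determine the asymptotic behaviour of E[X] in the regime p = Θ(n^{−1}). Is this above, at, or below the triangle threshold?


Number of potential triangles: C(221, 3) = 1774630.
Each occurs with probability p³ ≈ (0.0271493)³ ≈ 2.00113750e-05.
By linearity: E[X] = C(221, 3)·p³ ≈ 1774630 · 2.00113750e-05 ≈ 35.512786.
Here α = 1, so p = 6/n is exactly at the triangle threshold p ~ 1/n. Asymptotically E[X] → c³/6 = 6³/6 = 36 ≈ 36.000000, a bounded constant. In this regime the triangle count is asymptotically Poisson(c³/6).

E[X] ≈ 35.512786; in regime p = Θ(1/n^{1}) E[X] stays bounded (at the triangle threshold p ~ 1/n).


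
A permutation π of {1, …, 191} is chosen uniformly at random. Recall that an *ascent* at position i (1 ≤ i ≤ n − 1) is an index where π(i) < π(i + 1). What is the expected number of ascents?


Write X = Σ X_I over i = 1, …, 190, with X_I the indicator of one ascent.
There are 190 indicators.
For each fixed i, the pair (π(i), π(i+1)) is a uniformly random ordered pair of distinct values from {1, …, 191}; by symmetry P[π(i) < π(i+1)] = 1/2.
By linearity: E[X] = 190 · (1/2) = (191 − 1) · (1/2) = 95 ≈ 95.000.

E[X] = 95 = 95.000.


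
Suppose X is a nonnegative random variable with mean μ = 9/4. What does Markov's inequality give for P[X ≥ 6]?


μ = E[X] = 9/4, a = 6.
Markov: P[X ≥ 6] ≤ μ/a = (9/4)/6 = 3/8.
Numerically: ≈ 0.375000.
(Since a = 6 > μ = 2.250000, the bound 3/8 is < 1 and informative.)

P[X ≥ 6] ≤ 3/8 ≈ 0.375000.


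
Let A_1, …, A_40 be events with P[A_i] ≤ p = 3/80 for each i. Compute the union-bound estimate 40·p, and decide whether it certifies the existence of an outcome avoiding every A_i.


Union bound: P[∪_{i=1}^{40} A_i] ≤ Σ_i P[A_i] ≤ 40·p = 40·(3/80) = 3/2.
Numerically: 3/2 ≈ 1.5000000.
Is 3/2 < 1? NO.
Since the bound 3/2 is ≥ 1, the union bound is uninformative here; it does NOT by itself certify existence.

40·p = 3/2 ≈ 1.5000000; existence NOT certified by the union bound.


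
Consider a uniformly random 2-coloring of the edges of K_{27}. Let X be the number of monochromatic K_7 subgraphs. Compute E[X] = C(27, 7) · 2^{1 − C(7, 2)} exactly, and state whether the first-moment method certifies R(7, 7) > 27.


E[X] = C(27, 7) · 2^{1 − 21} = 888030 · 2^{−20} = 888030/1048576.
As a reduced fraction: E[X] = 444015/524288 ≈ 0.8468914.
Is E[X] < 1? YES.
Since E[X] < 1, there exists a 2-coloring of K_{27} with no monochromatic K_7; hence R(7, 7) > 27.

E[X] = 444015/524288 ≈ 0.8468914; E[X] < 1, so R(7, 7) > 27.


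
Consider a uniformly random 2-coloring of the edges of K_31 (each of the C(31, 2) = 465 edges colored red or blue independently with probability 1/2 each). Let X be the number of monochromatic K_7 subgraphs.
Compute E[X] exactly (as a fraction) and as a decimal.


Let X = Σ_S X_S over the C(31, 7) = 2629575 subsets S of size 7, where X_S = 1 if the K_7 on S is monochromatic.
For a fixed S, the K_7 on S has C(7, 2) = 21 edges. P[all 21 edges red] = (1/2)^21, and likewise for blue, so P[monochromatic] = 2·(1/2)^21 = 2^{1 − 21} = 1/1048576.
By linearity: E[X] = C(31, 7) · 2^{1 − 21} = 2629575 · 1/1048576 = 2629575/1048576.
Numerically: E[X] ≈ 2.5078.

E[X] = C(31,7)·2^(1−C(7,2)) = 2629575/1048576 ≈ 2.5078.


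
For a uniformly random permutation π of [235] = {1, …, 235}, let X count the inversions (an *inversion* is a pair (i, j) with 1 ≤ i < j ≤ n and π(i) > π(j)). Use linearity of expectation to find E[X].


Write X = Σ X_I over the C(235, 2) = 27495 pairs i < j, with X_I the indicator of one inversion.
There are 27495 indicators.
For each fixed pair i < j, the values π(i) and π(j) are two distinct elements of {1, …, 235} in uniformly random order; by symmetry P[π(i) > π(j)] = 1/2.
By linearity: E[X] = 27495 · (1/2) = C(235, 2) · (1/2) = 27495/2 = 27495/2 ≈ 13747.5000.

E[X] = 27495/2 = 13747.5000.
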